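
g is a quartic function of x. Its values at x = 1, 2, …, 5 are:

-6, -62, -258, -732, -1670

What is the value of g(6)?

-3306

Write g(x) = ax^4 + bx³ + cx² + dx + e; the 5 given values yield a linear system in the 5 coefficients.
Solving, g(x) = -2x^4 - 3x³ - 2x² + x.
Then g(6) = -3306.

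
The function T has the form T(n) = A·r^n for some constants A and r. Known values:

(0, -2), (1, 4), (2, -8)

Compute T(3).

Consecutive ratio: 4/(-2) = -2, and -8/4 = -2, so r = -2.
Then A·(-2)^0 = -2 gives A = -2, and T(n) = -2·(-2)^n.
T(3) = -2·(-2)^3 = 16.

16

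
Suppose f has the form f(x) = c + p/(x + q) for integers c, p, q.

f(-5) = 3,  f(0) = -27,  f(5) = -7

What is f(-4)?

5

(f(x) − c)(x + q) = p for each data point; the three points give a linear system in c and q, then p follows.
Solving: c = -3, q = 1, p = -24, so f(x) = -3 − 24/(x + 1).
Then f(-4) = -3 − 24/(-3) = 5.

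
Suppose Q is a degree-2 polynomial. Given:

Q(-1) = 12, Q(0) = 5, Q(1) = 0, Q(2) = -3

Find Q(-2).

21

Write Q(t) = at² + bt + c; the 4 given values yield a linear system in the 3 coefficients.
Solving, Q(t) = t² - 6t + 5.
Then Q(-2) = 21.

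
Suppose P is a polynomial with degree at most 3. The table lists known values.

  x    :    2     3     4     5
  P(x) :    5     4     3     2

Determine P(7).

First differences: -1, -1, -1.
Level-1 differences are constant, so P has degree 1.
Fitting a degree-1 polynomial gives P(x) = -x + 7.
Then P(7) = 0.

0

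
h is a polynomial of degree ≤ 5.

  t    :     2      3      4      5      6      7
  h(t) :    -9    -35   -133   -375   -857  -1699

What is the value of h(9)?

First differences: -26, -98, -242, -482, -842. Second differences: -72, -144, -240, -360. Third differences: -72, -96, -120. Fourth differences: -24, -24.
Level-4 differences are constant, so h has degree 4.
Fitting a degree-4 polynomial gives h(t) = -t^4 + 2t³ + t² - 4t - 5.
Then h(9) = -5063.

-5063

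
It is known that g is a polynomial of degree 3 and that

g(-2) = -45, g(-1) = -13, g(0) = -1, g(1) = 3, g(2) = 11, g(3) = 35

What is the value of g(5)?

First differences: 32, 12, 4, 8, 24. Second differences: -20, -8, 4, 16. Third differences: 12, 12, 12.
Level-3 differences are constant, so g has degree 3.
Fitting a degree-3 polynomial gives g(x) = 2x³ - 4x² + 6x - 1.
Then g(5) = 179.

179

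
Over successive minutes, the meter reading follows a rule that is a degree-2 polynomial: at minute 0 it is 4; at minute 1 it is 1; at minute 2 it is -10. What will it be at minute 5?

-91

Write the value at m as u(m).
Write u(m) = am² + bm + c; the 3 given values yield a linear system in the 3 coefficients.
Solving, u(m) = -4m² + m + 4.
Then u(5) = -91.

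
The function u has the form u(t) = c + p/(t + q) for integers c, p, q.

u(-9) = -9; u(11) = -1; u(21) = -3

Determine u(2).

35

(u(t) − c)(t + q) = p for each data point; the three points give a linear system in c and q, then p follows.
Solving: c = -5, q = -1, p = 40, so u(t) = -5 + 40/(t − 1).
Then u(2) = -5 + 40/1 = 35.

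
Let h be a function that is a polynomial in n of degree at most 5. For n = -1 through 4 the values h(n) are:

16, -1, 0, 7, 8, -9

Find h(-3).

First differences: -17, 1, 7, 1, -17. Second differences: 18, 6, -6, -18. Third differences: -12, -12, -12.
Level-3 differences are constant, so h has degree 3.
Fitting a degree-3 polynomial gives h(n) = -2n³ + 9n² - 6n - 1.
Then h(-3) = 152.

152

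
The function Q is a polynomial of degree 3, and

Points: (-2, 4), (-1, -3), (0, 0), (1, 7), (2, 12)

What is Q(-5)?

145

Write Q(t) = at³ + bt² + ct + d; the 5 given values yield a linear system in the 4 coefficients.
Solving, Q(t) = -t³ + 2t² + 6t.
Then Q(-5) = 145.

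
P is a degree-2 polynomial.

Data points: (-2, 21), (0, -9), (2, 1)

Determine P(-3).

Write P(m) = am² + bm + c; the 3 given values yield a linear system in the 3 coefficients.
Solving, P(m) = 5m² - 5m - 9.
Then P(-3) = 51.

51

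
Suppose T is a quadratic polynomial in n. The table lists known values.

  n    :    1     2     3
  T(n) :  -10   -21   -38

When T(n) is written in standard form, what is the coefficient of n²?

Write T(n) = an² + bn + c; the 3 given values yield a linear system in the 3 coefficients.
Solving, T(n) = -3n² - 2n - 5.
The coefficient of n² is -3.

-3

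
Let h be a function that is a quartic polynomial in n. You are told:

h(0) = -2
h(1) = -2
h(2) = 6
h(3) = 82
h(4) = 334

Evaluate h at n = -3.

166

Write h(n) = an^4 + bn³ + cn² + dn + e; the 5 given values yield a linear system in the 5 coefficients.
Solving, h(n) = 2n^4 - 2n³ - 4n² + 4n - 2.
Then h(-3) = 166.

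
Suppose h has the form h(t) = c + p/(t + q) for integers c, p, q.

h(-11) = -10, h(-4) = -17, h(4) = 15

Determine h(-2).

-25

(h(t) − c)(t + q) = p for each data point; the three points give a linear system in c and q, then p follows.
Solving: c = -5, q = -1, p = 60, so h(t) = -5 + 60/(t − 1).
Then h(-2) = -5 + 60/(-3) = -25.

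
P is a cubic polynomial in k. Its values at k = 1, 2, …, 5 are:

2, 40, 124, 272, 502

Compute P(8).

First differences: 38, 84, 148, 230. Second differences: 46, 64, 82. Third differences: 18, 18.
Level-3 differences are constant, so P has degree 3.
Fitting a degree-3 polynomial gives P(k) = 3k³ + 5k² + 2k - 8.
Then P(8) = 1864.

1864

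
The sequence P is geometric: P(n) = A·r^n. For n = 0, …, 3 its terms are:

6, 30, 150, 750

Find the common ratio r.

5

Consecutive ratio: 30/6 = 5, and 150/30 = 5, so r = 5.
Then A·5^0 = 6 gives A = 6, and P(n) = 6·5^n.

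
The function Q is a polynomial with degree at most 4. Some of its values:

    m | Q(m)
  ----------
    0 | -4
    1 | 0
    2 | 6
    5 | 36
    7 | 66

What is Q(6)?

Write Q(m) = am^4 + bm³ + cm² + dm + e; the 5 given values yield a linear system in the 5 coefficients.
Solving, the top 2 coefficients vanish, and Q(m) = m² + 3m - 4.
Then Q(6) = 50.

50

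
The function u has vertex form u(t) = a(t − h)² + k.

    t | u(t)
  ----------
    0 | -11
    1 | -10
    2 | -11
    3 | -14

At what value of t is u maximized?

First differences 1, -1, -3; second difference -2 = 2a, so a = -1.
Expanding, the t-coefficient is −2ah = 2h; matching it to the data gives h = 1, and then k = -10.
So u(t) = -1(t − 1)² − 10.
Hence h = 1.

1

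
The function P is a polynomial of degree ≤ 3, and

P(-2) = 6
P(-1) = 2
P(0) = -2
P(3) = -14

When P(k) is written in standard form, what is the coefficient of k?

Write P(k) = ak³ + bk² + ck + d; the 4 given values yield a linear system in the 4 coefficients.
Solving, the top 2 coefficients vanish, and P(k) = -4k - 2.
The coefficient of k is -4.

-4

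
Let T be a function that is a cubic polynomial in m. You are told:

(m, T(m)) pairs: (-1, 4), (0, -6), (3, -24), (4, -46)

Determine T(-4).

130

Write T(m) = am³ + bm² + cm + d; the 4 given values yield a linear system in the 4 coefficients.
Solving, T(m) = -m³ + 3m² - 6m - 6.
Then T(-4) = 130.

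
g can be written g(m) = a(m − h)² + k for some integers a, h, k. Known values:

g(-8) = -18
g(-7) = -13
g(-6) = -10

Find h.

-5

First differences 5, 3; second difference -2 = 2a, so a = -1.
Expanding, the m-coefficient is −2ah = 2h; matching it to the data gives h = -5, and then k = -9.
So g(m) = -1(m + 5)² − 9.
Hence h = -5.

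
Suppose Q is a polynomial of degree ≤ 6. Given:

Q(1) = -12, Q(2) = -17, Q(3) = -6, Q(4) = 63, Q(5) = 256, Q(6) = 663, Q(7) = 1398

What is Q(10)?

Write Q(m) = am^6 + bm^5 + cm^4 + dm³ + em² + pm + q; the 7 given values yield a linear system in the 7 coefficients.
Solving, the top 2 coefficients vanish, and Q(m) = m^4 - 3m³ + m² - 2m - 9.
Then Q(10) = 7071.

7071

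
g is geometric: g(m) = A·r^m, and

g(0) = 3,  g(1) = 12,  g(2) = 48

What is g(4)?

768

Consecutive ratio: 12/3 = 4, and 48/12 = 4, so r = 4.
Then A·4^0 = 3 gives A = 3, and g(m) = 3·4^m.
g(4) = 3·4^4 = 768.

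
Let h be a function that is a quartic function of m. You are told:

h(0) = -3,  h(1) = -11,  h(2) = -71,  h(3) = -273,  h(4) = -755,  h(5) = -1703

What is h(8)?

-9923

First differences: -8, -60, -202, -482, -948. Second differences: -52, -142, -280, -466. Third differences: -90, -138, -186. Fourth differences: -48, -48.
Level-4 differences are constant, so h has degree 4.
Fitting a degree-4 polynomial gives h(m) = -2m^4 - 3m³ - 3m² - 3.
Then h(8) = -9923.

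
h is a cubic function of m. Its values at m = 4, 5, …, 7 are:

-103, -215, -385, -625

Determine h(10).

Write h(m) = am³ + bm² + cm + d; the 4 given values yield a linear system in the 4 coefficients.
Solving, h(m) = -2m³ + m² + m + 5.
Then h(10) = -1885.

-1885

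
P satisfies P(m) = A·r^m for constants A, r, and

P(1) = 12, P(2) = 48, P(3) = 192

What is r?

4

Consecutive ratio: 48/12 = 4, and 192/48 = 4, so r = 4.
Then A·4^1 = 12 gives A = 3, and P(m) = 3·4^m.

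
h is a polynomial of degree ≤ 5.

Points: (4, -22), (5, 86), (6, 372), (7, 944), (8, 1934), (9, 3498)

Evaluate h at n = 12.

13554

First differences: 108, 286, 572, 990, 1564. Second differences: 178, 286, 418, 574. Third differences: 108, 132, 156. Fourth differences: 24, 24.
Level-4 differences are constant, so h has degree 4.
Fitting a degree-4 polynomial gives h(n) = n^4 - 4n³ - 2n² + n + 6.
Then h(12) = 13554.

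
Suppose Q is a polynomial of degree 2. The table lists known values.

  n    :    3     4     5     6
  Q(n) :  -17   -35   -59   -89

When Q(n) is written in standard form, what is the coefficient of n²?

-3

First differences: -18, -24, -30. Second differences: -6, -6.
Level-2 differences are constant, so Q has degree 2.
Fitting a degree-2 polynomial gives Q(n) = -3n² + 3n + 1.
The coefficient of n² is -3.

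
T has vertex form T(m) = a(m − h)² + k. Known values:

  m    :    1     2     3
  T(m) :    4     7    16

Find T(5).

First differences 3, 9; second difference 6 = 2a, so a = 3.
Expanding, the m-coefficient is −2ah = -6h; matching it to the data gives h = 1, and then k = 4.
So T(m) = 3(m − 1)² + 4.
T(5) = 3·4² + 4 = 52.

52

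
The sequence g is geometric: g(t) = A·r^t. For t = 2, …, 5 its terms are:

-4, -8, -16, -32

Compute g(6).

Consecutive ratio: -8/(-4) = 2, and -16/(-8) = 2, so r = 2.
Then A·2^2 = -4 gives A = -1, and g(t) = -1·2^t.
g(6) = -1·2^6 = -64.

-64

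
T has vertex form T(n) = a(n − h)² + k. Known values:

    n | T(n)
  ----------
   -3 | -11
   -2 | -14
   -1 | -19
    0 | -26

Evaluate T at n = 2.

First differences -3, -5, -7; second difference -2 = 2a, so a = -1.
Expanding, the n-coefficient is −2ah = 2h; matching it to the data gives h = -4, and then k = -10.
So T(n) = -1(n + 4)² − 10.
T(2) = -1·6² − 10 = -46.

-46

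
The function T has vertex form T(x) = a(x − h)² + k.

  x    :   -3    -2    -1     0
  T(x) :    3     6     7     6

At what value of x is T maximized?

First differences 3, 1, -1; second difference -2 = 2a, so a = -1.
Expanding, the x-coefficient is −2ah = 2h; matching it to the data gives h = -1, and then k = 7.
So T(x) = -1(x + 1)² + 7.
Hence h = -1.

-1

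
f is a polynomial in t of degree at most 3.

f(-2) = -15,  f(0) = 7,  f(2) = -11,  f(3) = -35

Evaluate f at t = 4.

-69

Write f(t) = at³ + bt² + ct + d; the 4 given values yield a linear system in the 4 coefficients.
Solving, the leading coefficient vanishes, and f(t) = -5t² + t + 7.
Then f(4) = -69.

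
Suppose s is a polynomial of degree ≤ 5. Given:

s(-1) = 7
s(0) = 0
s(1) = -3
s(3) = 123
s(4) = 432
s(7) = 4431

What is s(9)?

12357

Write s(x) = ax^5 + bx^4 + cx³ + dx² + ex + p; the 6 given values yield a linear system in the 6 coefficients.
Solving, the leading coefficient vanishes, and s(x) = 2x^4 - x³ - 4x.
Then s(9) = 12357.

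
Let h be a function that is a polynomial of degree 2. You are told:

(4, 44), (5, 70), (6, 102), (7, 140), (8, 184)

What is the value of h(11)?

352

First differences: 26, 32, 38, 44. Second differences: 6, 6, 6.
Level-2 differences are constant, so h has degree 2.
Fitting a degree-2 polynomial gives h(n) = 3n² - n.
Then h(11) = 352.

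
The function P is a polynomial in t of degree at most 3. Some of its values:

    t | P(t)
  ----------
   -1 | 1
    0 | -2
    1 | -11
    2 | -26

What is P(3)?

Write P(t) = at³ + bt² + ct + d; the 4 given values yield a linear system in the 4 coefficients.
Solving, the leading coefficient vanishes, and P(t) = -3t² - 6t - 2.
Then P(3) = -47.

-47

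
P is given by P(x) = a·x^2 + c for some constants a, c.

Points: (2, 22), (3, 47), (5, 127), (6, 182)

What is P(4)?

82

From P(2) = 22 and P(3) = 47: 4a + c = 22 and 9a + c = 47.
Subtracting: 5a = 25, so a = 5; then c = 22 − 5·4 = 2.
So P(x) = 5x² + 2, and P(4) = 82.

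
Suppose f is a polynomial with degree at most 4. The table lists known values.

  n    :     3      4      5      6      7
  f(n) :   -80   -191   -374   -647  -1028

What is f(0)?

1

First differences: -111, -183, -273, -381. Second differences: -72, -90, -108. Third differences: -18, -18.
Level-3 differences are constant, so f has degree 3.
Fitting a degree-3 polynomial gives f(n) = -3n³ + 1.
Then f(0) = 1.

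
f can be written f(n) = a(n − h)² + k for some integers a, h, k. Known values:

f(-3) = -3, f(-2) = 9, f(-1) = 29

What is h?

-4

First differences 12, 20; second difference 8 = 2a, so a = 4.
Expanding, the n-coefficient is −2ah = -8h; matching it to the data gives h = -4, and then k = -7.
So f(n) = 4(n + 4)² − 7.
Hence h = -4.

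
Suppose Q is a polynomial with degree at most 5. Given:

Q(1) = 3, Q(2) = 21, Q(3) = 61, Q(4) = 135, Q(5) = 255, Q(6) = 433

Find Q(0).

First differences: 18, 40, 74, 120, 178. Second differences: 22, 34, 46, 58. Third differences: 12, 12, 12.
Level-3 differences are constant, so Q has degree 3.
Fitting a degree-3 polynomial gives Q(x) = 2x³ - x² + 7x - 5.
Then Q(0) = -5.

-5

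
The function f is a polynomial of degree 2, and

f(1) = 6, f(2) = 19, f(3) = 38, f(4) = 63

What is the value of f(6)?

131

First differences: 13, 19, 25. Second differences: 6, 6.
Level-2 differences are constant, so f has degree 2.
Fitting a degree-2 polynomial gives f(m) = 3m² + 4m - 1.
Then f(6) = 131.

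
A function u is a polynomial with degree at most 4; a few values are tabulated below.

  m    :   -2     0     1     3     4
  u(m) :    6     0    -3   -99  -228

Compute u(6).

-738

Write u(m) = am^4 + bm³ + cm² + dm + e; the 5 given values yield a linear system in the 5 coefficients.
Solving, the leading coefficient vanishes, and u(m) = -3m³ - 3m² + 3m.
Then u(6) = -738.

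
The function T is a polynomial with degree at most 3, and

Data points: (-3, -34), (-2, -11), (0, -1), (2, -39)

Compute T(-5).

Write T(m) = am³ + bm² + cm + d; the 4 given values yield a linear system in the 4 coefficients.
Solving, the leading coefficient vanishes, and T(m) = -6m² - 7m - 1.
Then T(-5) = -116.

-116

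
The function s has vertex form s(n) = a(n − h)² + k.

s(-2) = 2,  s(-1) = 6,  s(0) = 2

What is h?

First differences 4, -4; second difference -8 = 2a, so a = -4.
Expanding, the n-coefficient is −2ah = 8h; matching it to the data gives h = -1, and then k = 6.
So s(n) = -4(n + 1)² + 6.
Hence h = -1.

-1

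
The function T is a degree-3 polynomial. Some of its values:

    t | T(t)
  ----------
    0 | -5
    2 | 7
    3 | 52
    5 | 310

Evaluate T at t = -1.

Write T(t) = at³ + bt² + ct + d; the 4 given values yield a linear system in the 4 coefficients.
Solving, T(t) = 3t³ - 2t² - 2t - 5.
Then T(-1) = -8.

-8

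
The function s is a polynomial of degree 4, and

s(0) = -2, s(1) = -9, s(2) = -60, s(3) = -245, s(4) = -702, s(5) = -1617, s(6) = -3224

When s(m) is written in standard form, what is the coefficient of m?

First differences: -7, -51, -185, -457, -915, -1607. Second differences: -44, -134, -272, -458, -692. Third differences: -90, -138, -186, -234. Fourth differences: -48, -48, -48.
Level-4 differences are constant, so s has degree 4.
Fitting a degree-4 polynomial gives s(m) = -2m^4 - 3m³ + m² - 3m - 2.
The coefficient of m is -3.

-3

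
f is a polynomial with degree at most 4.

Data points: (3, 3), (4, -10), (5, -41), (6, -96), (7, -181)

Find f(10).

-676

Write f(m) = am^4 + bm³ + cm² + dm + e; the 5 given values yield a linear system in the 5 coefficients.
Solving, the leading coefficient vanishes, and f(m) = -m³ + 3m² + 3m - 6.
Then f(10) = -676.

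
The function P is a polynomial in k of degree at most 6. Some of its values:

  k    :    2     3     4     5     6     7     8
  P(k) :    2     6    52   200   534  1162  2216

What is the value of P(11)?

9614

First differences: 4, 46, 148, 334, 628, 1054. Second differences: 42, 102, 186, 294, 426. Third differences: 60, 84, 108, 132. Fourth differences: 24, 24, 24.
Level-4 differences are constant, so P has degree 4.
Fitting a degree-4 polynomial gives P(k) = k^4 - 4k³ + 2k² + 5k.
Then P(11) = 9614.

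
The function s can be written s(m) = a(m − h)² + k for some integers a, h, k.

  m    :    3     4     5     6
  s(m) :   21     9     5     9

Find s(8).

First differences -12, -4, 4; second difference 8 = 2a, so a = 4.
Expanding, the m-coefficient is −2ah = -8h; matching it to the data gives h = 5, and then k = 5.
So s(m) = 4(m − 5)² + 5.
s(8) = 4·3² + 5 = 41.

41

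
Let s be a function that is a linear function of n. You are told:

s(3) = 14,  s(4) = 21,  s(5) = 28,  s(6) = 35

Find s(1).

0

First differences: 7, 7, 7.
Level-1 differences are constant, so s has degree 1.
Fitting a degree-1 polynomial gives s(n) = 7n - 7.
Then s(1) = 0.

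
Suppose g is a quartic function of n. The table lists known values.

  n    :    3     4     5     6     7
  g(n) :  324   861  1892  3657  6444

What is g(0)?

Write g(n) = an^4 + bn³ + cn² + dn + e; the 5 given values yield a linear system in the 5 coefficients.
Solving, g(n) = 2n^4 + 4n³ + 5n² + 4n - 3.
Then g(0) = -3.

-3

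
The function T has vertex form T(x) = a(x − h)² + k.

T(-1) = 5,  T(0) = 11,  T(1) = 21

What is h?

-2

First differences 6, 10; second difference 4 = 2a, so a = 2.
Expanding, the x-coefficient is −2ah = -4h; matching it to the data gives h = -2, and then k = 3.
So T(x) = 2(x + 2)² + 3.
Hence h = -2.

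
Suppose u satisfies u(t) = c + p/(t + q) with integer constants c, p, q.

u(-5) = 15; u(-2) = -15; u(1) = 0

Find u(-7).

10

(u(t) − c)(t + q) = p for each data point; the three points give a linear system in c and q, then p follows.
Solving: c = 5, q = 3, p = -20, so u(t) = 5 − 20/(t + 3).
Then u(-7) = 5 − 20/(-4) = 10.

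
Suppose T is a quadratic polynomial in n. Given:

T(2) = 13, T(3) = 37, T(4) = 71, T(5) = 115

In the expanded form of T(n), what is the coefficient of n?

Write T(n) = an² + bn + c; the 4 given values yield a linear system in the 3 coefficients.
Solving, T(n) = 5n² - n - 5.
The coefficient of n is -1.

-1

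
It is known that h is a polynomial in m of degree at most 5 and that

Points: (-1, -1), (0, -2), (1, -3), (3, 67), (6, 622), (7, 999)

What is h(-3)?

-71

Write h(m) = am^5 + bm^4 + cm³ + dm² + em + p; the 6 given values yield a linear system in the 6 coefficients.
Solving, the top 2 coefficients vanish, and h(m) = 3m³ - 4m - 2.
Then h(-3) = -71.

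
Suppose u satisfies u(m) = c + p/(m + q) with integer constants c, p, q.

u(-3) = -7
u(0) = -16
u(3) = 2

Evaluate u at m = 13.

-3

(u(m) − c)(m + q) = p for each data point; the three points give a linear system in c and q, then p follows.
Solving: c = -4, q = -1, p = 12, so u(m) = -4 + 12/(m − 1).
Then u(13) = -4 + 12/12 = -3.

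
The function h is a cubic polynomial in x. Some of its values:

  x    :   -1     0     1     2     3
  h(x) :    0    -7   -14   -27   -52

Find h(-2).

13

First differences: -7, -7, -13, -25. Second differences: 0, -6, -12. Third differences: -6, -6.
Level-3 differences are constant, so h has degree 3.
Fitting a degree-3 polynomial gives h(x) = -x³ - 6x - 7.
Then h(-2) = 13.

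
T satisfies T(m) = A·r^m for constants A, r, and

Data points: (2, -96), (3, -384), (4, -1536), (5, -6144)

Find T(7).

Consecutive ratio: -384/(-96) = 4, and -1536/(-384) = 4, so r = 4.
Then A·4^2 = -96 gives A = -6, and T(m) = -6·4^m.
T(7) = -6·4^7 = -98304.

-98304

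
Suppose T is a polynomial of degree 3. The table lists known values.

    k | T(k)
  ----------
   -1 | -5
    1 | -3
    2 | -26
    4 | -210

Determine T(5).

-407

Write T(k) = ak³ + bk² + ck + d; the 4 given values yield a linear system in the 4 coefficients.
Solving, T(k) = -3k³ - 2k² + 4k - 2.
Then T(5) = -407.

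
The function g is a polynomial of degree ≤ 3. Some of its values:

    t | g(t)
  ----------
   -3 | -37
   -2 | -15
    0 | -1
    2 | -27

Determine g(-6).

-163

Write g(t) = at³ + bt² + ct + d; the 4 given values yield a linear system in the 4 coefficients.
Solving, the leading coefficient vanishes, and g(t) = -5t² - 3t - 1.
Then g(-6) = -163.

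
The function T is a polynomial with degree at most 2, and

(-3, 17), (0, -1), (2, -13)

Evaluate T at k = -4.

Write T(k) = ak² + bk + c; the 3 given values yield a linear system in the 3 coefficients.
Solving, the leading coefficient vanishes, and T(k) = -6k - 1.
Then T(-4) = 23.

23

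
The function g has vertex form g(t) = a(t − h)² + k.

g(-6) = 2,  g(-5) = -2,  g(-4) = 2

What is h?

-5

First differences -4, 4; second difference 8 = 2a, so a = 4.
Expanding, the t-coefficient is −2ah = -8h; matching it to the data gives h = -5, and then k = -2.
So g(t) = 4(t + 5)² − 2.
Hence h = -5.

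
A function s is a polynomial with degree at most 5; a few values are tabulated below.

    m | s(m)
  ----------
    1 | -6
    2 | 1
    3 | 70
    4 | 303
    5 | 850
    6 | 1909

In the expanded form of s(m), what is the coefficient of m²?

First differences: 7, 69, 233, 547, 1059. Second differences: 62, 164, 314, 512. Third differences: 102, 150, 198. Fourth differences: 48, 48.
Level-4 differences are constant, so s has degree 4.
Fitting a degree-4 polynomial gives s(m) = 2m^4 - 3m³ - m² + m - 5.
The coefficient of m² is -1.

-1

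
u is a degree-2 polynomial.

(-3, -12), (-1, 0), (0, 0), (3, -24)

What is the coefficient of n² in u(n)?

-2

Write u(n) = an² + bn + c; the 4 given values yield a linear system in the 3 coefficients.
Solving, u(n) = -2n² - 2n.
The coefficient of n² is -2.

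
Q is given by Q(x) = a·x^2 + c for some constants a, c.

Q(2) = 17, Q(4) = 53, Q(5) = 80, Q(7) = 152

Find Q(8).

197

From Q(2) = 17 and Q(4) = 53: 4a + c = 17 and 16a + c = 53.
Subtracting: 12a = 36, so a = 3; then c = 17 − 3·4 = 5.
So Q(x) = 3x² + 5, and Q(8) = 197.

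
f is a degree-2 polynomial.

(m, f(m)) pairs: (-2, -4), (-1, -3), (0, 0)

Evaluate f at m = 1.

5

Write f(m) = am² + bm + c; the 3 given values yield a linear system in the 3 coefficients.
Solving, f(m) = m² + 4m.
Then f(1) = 5.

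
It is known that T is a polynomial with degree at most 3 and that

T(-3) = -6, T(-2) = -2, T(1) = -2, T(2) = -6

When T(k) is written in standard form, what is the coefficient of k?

-1

Write T(k) = ak³ + bk² + ck + d; the 4 given values yield a linear system in the 4 coefficients.
Solving, the leading coefficient vanishes, and T(k) = -k² - k.
The coefficient of k is -1.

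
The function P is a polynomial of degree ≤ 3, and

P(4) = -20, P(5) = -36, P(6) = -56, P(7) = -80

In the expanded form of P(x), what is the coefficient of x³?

First differences: -16, -20, -24. Second differences: -4, -4.
Level-2 differences are constant, so P has degree 2.
Fitting a degree-2 polynomial gives P(x) = -2x² + 2x + 4.
The coefficient of x³ is 0.

0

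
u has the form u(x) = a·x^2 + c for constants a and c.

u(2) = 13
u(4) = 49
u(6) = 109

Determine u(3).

28

From u(2) = 13 and u(4) = 49: 4a + c = 13 and 16a + c = 49.
Subtracting: 12a = 36, so a = 3; then c = 13 − 3·4 = 1.
So u(x) = 3x² + 1, and u(3) = 28.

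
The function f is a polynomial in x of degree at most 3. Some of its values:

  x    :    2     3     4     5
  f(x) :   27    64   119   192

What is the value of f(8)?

Write f(x) = ax³ + bx² + cx + d; the 4 given values yield a linear system in the 4 coefficients.
Solving, the leading coefficient vanishes, and f(x) = 9x² - 8x + 7.
Then f(8) = 519.

519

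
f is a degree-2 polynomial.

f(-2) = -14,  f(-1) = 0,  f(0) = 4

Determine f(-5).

Write f(n) = an² + bn + c; the 3 given values yield a linear system in the 3 coefficients.
Solving, f(n) = -5n² - n + 4.
Then f(-5) = -116.

-116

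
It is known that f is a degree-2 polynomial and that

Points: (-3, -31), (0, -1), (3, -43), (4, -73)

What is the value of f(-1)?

-3

Write f(n) = an² + bn + c; the 4 given values yield a linear system in the 3 coefficients.
Solving, f(n) = -4n² - 2n - 1.
Then f(-1) = -3.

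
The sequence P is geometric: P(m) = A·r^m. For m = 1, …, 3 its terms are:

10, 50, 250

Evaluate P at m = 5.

6250

Consecutive ratio: 50/10 = 5, and 250/50 = 5, so r = 5.
Then A·5^1 = 10 gives A = 2, and P(m) = 2·5^m.
P(5) = 2·5^5 = 6250.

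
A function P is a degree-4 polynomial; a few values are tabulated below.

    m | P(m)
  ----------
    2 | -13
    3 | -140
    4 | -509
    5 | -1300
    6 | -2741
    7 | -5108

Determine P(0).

Write P(m) = am^4 + bm³ + cm² + dm + e; the 6 given values yield a linear system in the 5 coefficients.
Solving, P(m) = -2m^4 - 2m³ + 7m² + 6m - 5.
Then P(0) = -5.

-5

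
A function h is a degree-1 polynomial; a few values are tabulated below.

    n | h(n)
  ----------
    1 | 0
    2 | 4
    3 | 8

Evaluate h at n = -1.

-8

First differences: 4, 4.
Level-1 differences are constant, so h has degree 1.
Fitting a degree-1 polynomial gives h(n) = 4n - 4.
Then h(-1) = -8.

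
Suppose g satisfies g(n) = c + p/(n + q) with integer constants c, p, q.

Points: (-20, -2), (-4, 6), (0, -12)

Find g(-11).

-1

(g(n) − c)(n + q) = p for each data point; the three points give a linear system in c and q, then p follows.
Solving: c = -3, q = 2, p = -18, so g(n) = -3 − 18/(n + 2).
Then g(-11) = -3 − 18/(-9) = -1.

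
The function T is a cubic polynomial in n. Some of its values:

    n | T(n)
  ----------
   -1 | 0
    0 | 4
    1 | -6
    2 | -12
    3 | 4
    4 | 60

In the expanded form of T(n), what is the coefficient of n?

First differences: 4, -10, -6, 16, 56. Second differences: -14, 4, 22, 40. Third differences: 18, 18, 18.
Level-3 differences are constant, so T has degree 3.
Fitting a degree-3 polynomial gives T(n) = 3n³ - 7n² - 6n + 4.
The coefficient of n is -6.

-6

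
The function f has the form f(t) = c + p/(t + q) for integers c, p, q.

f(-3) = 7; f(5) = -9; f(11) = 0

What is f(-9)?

5

(f(t) − c)(t + q) = p for each data point; the three points give a linear system in c and q, then p follows.
Solving: c = 3, q = -3, p = -24, so f(t) = 3 − 24/(t − 3).
Then f(-9) = 3 − 24/(-12) = 5.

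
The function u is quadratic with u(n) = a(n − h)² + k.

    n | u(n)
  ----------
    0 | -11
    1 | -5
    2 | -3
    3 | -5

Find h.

2

First differences 6, 2, -2; second difference -4 = 2a, so a = -2.
Expanding, the n-coefficient is −2ah = 4h; matching it to the data gives h = 2, and then k = -3.
So u(n) = -2(n − 2)² − 3.
Hence h = 2.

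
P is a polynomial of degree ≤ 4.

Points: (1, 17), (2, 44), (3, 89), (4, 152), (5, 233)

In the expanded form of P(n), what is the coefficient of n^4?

First differences: 27, 45, 63, 81. Second differences: 18, 18, 18.
Level-2 differences are constant, so P has degree 2.
Fitting a degree-2 polynomial gives P(n) = 9n² + 8.
The coefficient of n^4 is 0.

0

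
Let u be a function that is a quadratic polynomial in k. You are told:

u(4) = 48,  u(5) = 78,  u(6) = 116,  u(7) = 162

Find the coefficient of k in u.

Write u(k) = ak² + bk + c; the 4 given values yield a linear system in the 3 coefficients.
Solving, u(k) = 4k² - 6k + 8.
The coefficient of k is -6.

-6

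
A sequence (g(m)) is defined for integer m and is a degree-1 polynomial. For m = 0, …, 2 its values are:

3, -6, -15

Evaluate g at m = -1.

12

First differences: -9, -9.
Level-1 differences are constant, so g has degree 1.
Fitting a degree-1 polynomial gives g(m) = -9m + 3.
Then g(-1) = 12.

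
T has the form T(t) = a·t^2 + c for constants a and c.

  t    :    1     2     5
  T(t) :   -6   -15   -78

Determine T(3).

-30

From T(1) = -6 and T(2) = -15: 1a + c = -6 and 4a + c = -15.
Subtracting: 3a = -9, so a = -3; then c = -6 − (-3)·1 = -3.
So T(t) = -3t² − 3, and T(3) = -30.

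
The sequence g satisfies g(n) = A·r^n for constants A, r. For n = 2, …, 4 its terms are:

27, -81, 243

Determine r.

-3

Consecutive ratio: -81/27 = -3, and 243/(-81) = -3, so r = -3.
Then A·(-3)^2 = 27 gives A = 3, and g(n) = 3·(-3)^n.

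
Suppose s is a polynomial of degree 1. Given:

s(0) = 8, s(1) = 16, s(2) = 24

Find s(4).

40

First differences: 8, 8.
Level-1 differences are constant, so s has degree 1.
Fitting a degree-1 polynomial gives s(k) = 8k + 8.
Then s(4) = 40.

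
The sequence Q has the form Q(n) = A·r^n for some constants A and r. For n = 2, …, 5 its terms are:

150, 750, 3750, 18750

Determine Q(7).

468750

Consecutive ratio: 750/150 = 5, and 3750/750 = 5, so r = 5.
Then A·5^2 = 150 gives A = 6, and Q(n) = 6·5^n.
Q(7) = 6·5^7 = 468750.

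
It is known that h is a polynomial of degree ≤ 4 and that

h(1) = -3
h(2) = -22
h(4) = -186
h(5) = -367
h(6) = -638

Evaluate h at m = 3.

Write h(m) = am^4 + bm³ + cm² + dm + e; the 5 given values yield a linear system in the 5 coefficients.
Solving, the leading coefficient vanishes, and h(m) = -3m³ + 2m - 2.
Then h(3) = -77.

-77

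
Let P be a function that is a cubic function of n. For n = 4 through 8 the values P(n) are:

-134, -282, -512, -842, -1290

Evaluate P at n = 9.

First differences: -148, -230, -330, -448. Second differences: -82, -100, -118. Third differences: -18, -18.
Level-3 differences are constant, so P has degree 3.
Fitting a degree-3 polynomial gives P(n) = -3n³ + 4n² - n - 2.
Then P(9) = -1874.

-1874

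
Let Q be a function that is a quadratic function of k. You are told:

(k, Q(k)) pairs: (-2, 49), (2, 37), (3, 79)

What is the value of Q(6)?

313

Write Q(k) = ak² + bk + c; the 3 given values yield a linear system in the 3 coefficients.
Solving, Q(k) = 9k² - 3k + 7.
Then Q(6) = 313.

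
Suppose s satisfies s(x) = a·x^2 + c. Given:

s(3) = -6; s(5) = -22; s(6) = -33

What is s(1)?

From s(3) = -6 and s(5) = -22: 9a + c = -6 and 25a + c = -22.
Subtracting: 16a = -16, so a = -1; then c = -6 − (-1)·9 = 3.
So s(x) = -1x² + 3, and s(1) = 2.

2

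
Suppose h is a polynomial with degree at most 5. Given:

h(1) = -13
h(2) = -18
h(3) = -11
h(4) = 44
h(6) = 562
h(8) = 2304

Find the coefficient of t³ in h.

-4

Write h(t) = at^5 + bt^4 + ct³ + dt² + et + p; the 6 given values yield a linear system in the 6 coefficients.
Solving, the leading coefficient vanishes, and h(t) = t^4 - 4t³ + 5t² - 7t - 8.
The coefficient of t³ is -4.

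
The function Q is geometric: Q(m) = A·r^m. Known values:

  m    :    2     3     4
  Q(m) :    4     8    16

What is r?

Consecutive ratio: 8/4 = 2, and 16/8 = 2, so r = 2.
Then A·2^2 = 4 gives A = 1, and Q(m) = 1·2^m.

2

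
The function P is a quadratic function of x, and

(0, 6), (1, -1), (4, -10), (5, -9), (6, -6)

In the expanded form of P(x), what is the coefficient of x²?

1

Write P(x) = ax² + bx + c; the 5 given values yield a linear system in the 3 coefficients.
Solving, P(x) = x² - 8x + 6.
The coefficient of x² is 1.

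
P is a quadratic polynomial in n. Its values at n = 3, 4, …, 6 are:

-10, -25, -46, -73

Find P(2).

First differences: -15, -21, -27. Second differences: -6, -6.
Level-2 differences are constant, so P has degree 2.
Fitting a degree-2 polynomial gives P(n) = -3n² + 6n - 1.
Then P(2) = -1.

-1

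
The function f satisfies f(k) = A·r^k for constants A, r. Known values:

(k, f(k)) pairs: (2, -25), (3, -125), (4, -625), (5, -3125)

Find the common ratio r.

5

Consecutive ratio: -125/(-25) = 5, and -625/(-125) = 5, so r = 5.
Then A·5^2 = -25 gives A = -1, and f(k) = -1·5^k.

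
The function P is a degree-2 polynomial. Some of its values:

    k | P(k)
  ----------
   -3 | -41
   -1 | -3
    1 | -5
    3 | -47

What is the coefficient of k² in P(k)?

-5

Write P(k) = ak² + bk + c; the 4 given values yield a linear system in the 3 coefficients.
Solving, P(k) = -5k² - k + 1.
The coefficient of k² is -5.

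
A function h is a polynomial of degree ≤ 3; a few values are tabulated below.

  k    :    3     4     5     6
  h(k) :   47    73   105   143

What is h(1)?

Write h(k) = ak³ + bk² + ck + d; the 4 given values yield a linear system in the 4 coefficients.
Solving, the leading coefficient vanishes, and h(k) = 3k² + 5k + 5.
Then h(1) = 13.

13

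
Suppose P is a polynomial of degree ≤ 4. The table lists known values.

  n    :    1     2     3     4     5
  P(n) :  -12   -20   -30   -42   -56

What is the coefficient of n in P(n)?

-5

First differences: -8, -10, -12, -14. Second differences: -2, -2, -2.
Level-2 differences are constant, so P has degree 2.
Fitting a degree-2 polynomial gives P(n) = -n² - 5n - 6.
The coefficient of n is -5.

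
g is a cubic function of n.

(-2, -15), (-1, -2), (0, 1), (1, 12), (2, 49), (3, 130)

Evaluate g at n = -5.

Write g(n) = an³ + bn² + cn + d; the 6 given values yield a linear system in the 4 coefficients.
Solving, g(n) = 3n³ + 4n² + 4n + 1.
Then g(-5) = -294.

-294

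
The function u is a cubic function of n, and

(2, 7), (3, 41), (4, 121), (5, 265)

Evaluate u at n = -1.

Write u(n) = an³ + bn² + cn + d; the 4 given values yield a linear system in the 4 coefficients.
Solving, u(n) = 3n³ - 4n² - 3n + 5.
Then u(-1) = 1.

1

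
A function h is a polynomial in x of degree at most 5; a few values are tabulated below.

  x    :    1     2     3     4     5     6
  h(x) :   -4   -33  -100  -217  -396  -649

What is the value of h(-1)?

-12

First differences: -29, -67, -117, -179, -253. Second differences: -38, -50, -62, -74. Third differences: -12, -12, -12.
Level-3 differences are constant, so h has degree 3.
Fitting a degree-3 polynomial gives h(x) = -2x³ - 7x² + 6x - 1.
Then h(-1) = -12.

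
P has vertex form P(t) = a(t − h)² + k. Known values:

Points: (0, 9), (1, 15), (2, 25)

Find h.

First differences 6, 10; second difference 4 = 2a, so a = 2.
Expanding, the t-coefficient is −2ah = -4h; matching it to the data gives h = -1, and then k = 7.
So P(t) = 2(t + 1)² + 7.
Hence h = -1.

-1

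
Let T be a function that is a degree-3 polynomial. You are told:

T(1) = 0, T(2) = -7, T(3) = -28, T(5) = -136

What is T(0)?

-1

Write T(n) = an³ + bn² + cn + d; the 4 given values yield a linear system in the 4 coefficients.
Solving, T(n) = -n³ - n² + 3n - 1.
The constant term is T(0) = -1.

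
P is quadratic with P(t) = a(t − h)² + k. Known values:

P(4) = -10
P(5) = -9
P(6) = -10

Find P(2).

-18

First differences 1, -1; second difference -2 = 2a, so a = -1.
Expanding, the t-coefficient is −2ah = 2h; matching it to the data gives h = 5, and then k = -9.
So P(t) = -1(t − 5)² − 9.
P(2) = -1·(-3)² − 9 = -18.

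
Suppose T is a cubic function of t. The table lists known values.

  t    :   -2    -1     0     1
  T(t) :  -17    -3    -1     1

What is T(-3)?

-55

Write T(t) = at³ + bt² + ct + d; the 4 given values yield a linear system in the 4 coefficients.
Solving, T(t) = 2t³ - 1.
Then T(-3) = -55.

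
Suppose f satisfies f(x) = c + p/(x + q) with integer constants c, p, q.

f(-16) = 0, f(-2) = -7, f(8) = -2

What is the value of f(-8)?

(f(x) − c)(x + q) = p for each data point; the three points give a linear system in c and q, then p follows.
Solving: c = -1, q = 4, p = -12, so f(x) = -1 − 12/(x + 4).
Then f(-8) = -1 − 12/(-4) = 2.

2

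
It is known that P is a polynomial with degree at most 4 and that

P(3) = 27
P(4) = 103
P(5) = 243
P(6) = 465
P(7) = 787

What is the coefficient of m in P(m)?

-7

First differences: 76, 140, 222, 322. Second differences: 64, 82, 100. Third differences: 18, 18.
Level-3 differences are constant, so P has degree 3.
Fitting a degree-3 polynomial gives P(m) = 3m³ - 4m² - 7m + 3.
The coefficient of m is -7.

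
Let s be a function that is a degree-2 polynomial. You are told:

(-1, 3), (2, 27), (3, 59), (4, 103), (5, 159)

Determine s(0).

Write s(m) = am² + bm + c; the 5 given values yield a linear system in the 3 coefficients.
Solving, s(m) = 6m² + 2m - 1.
Then s(0) = -1.

-1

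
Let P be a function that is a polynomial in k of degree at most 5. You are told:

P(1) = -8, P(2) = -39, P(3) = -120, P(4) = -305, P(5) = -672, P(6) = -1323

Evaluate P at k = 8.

First differences: -31, -81, -185, -367, -651. Second differences: -50, -104, -182, -284. Third differences: -54, -78, -102. Fourth differences: -24, -24.
Level-4 differences are constant, so P has degree 4.
Fitting a degree-4 polynomial gives P(k) = -k^4 + k³ - 6k² - 5k + 3.
Then P(8) = -4005.

-4005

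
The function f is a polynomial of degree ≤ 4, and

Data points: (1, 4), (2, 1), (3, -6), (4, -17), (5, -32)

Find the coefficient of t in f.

Write f(t) = at^4 + bt³ + ct² + dt + e; the 5 given values yield a linear system in the 5 coefficients.
Solving, the top 2 coefficients vanish, and f(t) = -2t² + 3t + 3.
The coefficient of t is 3.

3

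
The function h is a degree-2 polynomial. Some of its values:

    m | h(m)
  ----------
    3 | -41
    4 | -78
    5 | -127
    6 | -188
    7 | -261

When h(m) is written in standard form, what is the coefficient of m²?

First differences: -37, -49, -61, -73. Second differences: -12, -12, -12.
Level-2 differences are constant, so h has degree 2.
Fitting a degree-2 polynomial gives h(m) = -6m² + 5m - 2.
The coefficient of m² is -6.

-6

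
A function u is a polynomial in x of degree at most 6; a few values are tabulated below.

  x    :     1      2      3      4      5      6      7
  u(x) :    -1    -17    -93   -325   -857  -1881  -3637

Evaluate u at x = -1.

-5

First differences: -16, -76, -232, -532, -1024, -1756. Second differences: -60, -156, -300, -492, -732. Third differences: -96, -144, -192, -240. Fourth differences: -48, -48, -48.
Level-4 differences are constant, so u has degree 4.
Fitting a degree-4 polynomial gives u(x) = -2x^4 + 4x³ - 4x² - 2x + 3.
Then u(-1) = -5.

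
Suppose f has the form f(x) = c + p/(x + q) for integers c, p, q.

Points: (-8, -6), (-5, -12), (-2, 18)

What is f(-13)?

-4

(f(x) − c)(x + q) = p for each data point; the three points give a linear system in c and q, then p follows.
Solving: c = -2, q = 3, p = 20, so f(x) = -2 + 20/(x + 3).
Then f(-13) = -2 + 20/(-10) = -4.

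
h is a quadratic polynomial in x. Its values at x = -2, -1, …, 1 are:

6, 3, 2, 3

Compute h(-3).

First differences: -3, -1, 1. Second differences: 2, 2.
Level-2 differences are constant, so h has degree 2.
Fitting a degree-2 polynomial gives h(x) = x² + 2.
Then h(-3) = 11.

11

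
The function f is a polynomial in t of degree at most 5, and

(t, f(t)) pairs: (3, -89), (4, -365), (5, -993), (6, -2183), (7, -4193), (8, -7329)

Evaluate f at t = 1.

First differences: -276, -628, -1190, -2010, -3136. Second differences: -352, -562, -820, -1126. Third differences: -210, -258, -306. Fourth differences: -48, -48.
Level-4 differences are constant, so f has degree 4.
Fitting a degree-4 polynomial gives f(t) = -2t^4 + t³ + 6t² - 5t + 7.
Then f(1) = 7.

7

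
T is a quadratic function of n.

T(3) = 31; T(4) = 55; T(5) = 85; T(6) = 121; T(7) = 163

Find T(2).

13

First differences: 24, 30, 36, 42. Second differences: 6, 6, 6.
Level-2 differences are constant, so T has degree 2.
Fitting a degree-2 polynomial gives T(n) = 3n² + 3n - 5.
Then T(2) = 13.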